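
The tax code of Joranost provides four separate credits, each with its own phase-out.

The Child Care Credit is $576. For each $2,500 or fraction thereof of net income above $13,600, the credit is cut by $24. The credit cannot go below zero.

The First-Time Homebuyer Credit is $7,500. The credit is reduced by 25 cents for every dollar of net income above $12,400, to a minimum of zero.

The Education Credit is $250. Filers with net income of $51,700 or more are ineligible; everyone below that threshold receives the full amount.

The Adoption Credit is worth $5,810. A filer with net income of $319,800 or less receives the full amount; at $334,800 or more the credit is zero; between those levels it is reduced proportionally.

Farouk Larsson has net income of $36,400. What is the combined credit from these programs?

$7,896

Child Care Credit: income exceeds $13,600 by $22,800, which is 10 full-or-partial $2,500 increments; reduction = 10 × $24 = $240, leaving $336.
First-Time Homebuyer Credit: 25% of the $24,000 excess over $12,400 is $6,000; credit = $7,500 − $6,000 = $1,500.
Education Credit: $36,400 is below the $51,700 cutoff, so the full $250 applies.
Adoption Credit: $36,400 is at or below the $319,800 threshold, so the full $5,810 applies.
Total: $336 + $1,500 + $250 + $5,810 = $7,896.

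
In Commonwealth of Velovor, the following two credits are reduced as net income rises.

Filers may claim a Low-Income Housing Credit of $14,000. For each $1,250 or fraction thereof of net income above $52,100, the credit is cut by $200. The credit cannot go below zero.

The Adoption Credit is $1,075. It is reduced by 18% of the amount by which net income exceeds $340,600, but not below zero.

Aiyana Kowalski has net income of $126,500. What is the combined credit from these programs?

$3,075

Low-Income Housing Credit: income exceeds $52,100 by $74,400, which is 60 full-or-partial $1,250 increments; reduction = 60 × $200 = $12,000, leaving $2,000.
Adoption Credit: $126,500 is at or below the $340,600 threshold, so the full $1,075 applies.
Total: $2,000 + $1,075 = $3,075.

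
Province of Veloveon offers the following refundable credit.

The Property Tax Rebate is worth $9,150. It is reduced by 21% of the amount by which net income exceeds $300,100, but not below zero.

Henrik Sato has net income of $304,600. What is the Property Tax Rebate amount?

Property Tax Rebate: 21% of the $4,500 excess over $300,100 is $945; credit = $9,150 − $945 = $8,205.

$8,205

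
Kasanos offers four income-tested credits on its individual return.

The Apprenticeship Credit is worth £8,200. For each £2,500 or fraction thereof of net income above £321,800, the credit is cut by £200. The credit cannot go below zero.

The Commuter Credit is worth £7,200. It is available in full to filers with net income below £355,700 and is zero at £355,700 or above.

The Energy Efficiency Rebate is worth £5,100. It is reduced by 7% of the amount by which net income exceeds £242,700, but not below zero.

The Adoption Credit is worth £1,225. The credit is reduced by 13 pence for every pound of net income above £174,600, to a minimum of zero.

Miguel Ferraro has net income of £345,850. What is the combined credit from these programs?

Apprenticeship Credit: income exceeds £321,800 by £24,050, which is 10 full-or-partial £2,500 increments; reduction = 10 × £200 = £2,000, leaving £6,200.
Commuter Credit: £345,850 is below the £355,700 cutoff, so the full £7,200 applies.
Energy Efficiency Rebate: 7% of the £103,150 excess over £242,700 is £7,220.50 ≥ base, so the credit is £0.
Adoption Credit: 13% of the £171,250 excess over £174,600 is £22,262.50 ≥ base, so the credit is £0.
Total: £6,200 + £7,200 + £0 + £0 = £13,400.

£13,400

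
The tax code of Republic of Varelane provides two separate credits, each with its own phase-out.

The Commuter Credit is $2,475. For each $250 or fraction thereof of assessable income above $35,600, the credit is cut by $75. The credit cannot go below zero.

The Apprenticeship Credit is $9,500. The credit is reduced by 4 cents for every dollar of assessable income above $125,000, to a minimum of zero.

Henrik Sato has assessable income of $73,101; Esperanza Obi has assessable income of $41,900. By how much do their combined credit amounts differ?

$525

Henrik ($73,101): Commuter Credit: income exceeds $35,600 by $37,501 → 151 increments × $75 = $11,325 ≥ base, so the credit is $0. Apprenticeship Credit: $73,101 is at or below the $125,000 threshold, so the full $9,500 applies. total $0 + $9,500 = $9,500
Esperanza ($41,900): Commuter Credit: income exceeds $35,600 by $6,300, which is 26 full-or-partial $250 increments; reduction = 26 × $75 = $1,950, leaving $525. Apprenticeship Credit: $41,900 is at or below the $125,000 threshold, so the full $9,500 applies. total $525 + $9,500 = $10,025
Difference: |$9,500 − $10,025| = $525.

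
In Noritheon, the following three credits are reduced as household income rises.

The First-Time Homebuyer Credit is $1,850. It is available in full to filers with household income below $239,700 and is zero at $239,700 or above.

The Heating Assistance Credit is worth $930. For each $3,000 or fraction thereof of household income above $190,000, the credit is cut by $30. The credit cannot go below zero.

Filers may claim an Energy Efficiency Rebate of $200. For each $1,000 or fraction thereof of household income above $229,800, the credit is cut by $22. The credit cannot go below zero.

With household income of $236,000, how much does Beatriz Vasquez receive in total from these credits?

$2,346

First-Time Homebuyer Credit: $236,000 is below the $239,700 cutoff, so the full $1,850 applies.
Heating Assistance Credit: income exceeds $190,000 by $46,000, which is 16 full-or-partial $3,000 increments; reduction = 16 × $30 = $480, leaving $450.
Energy Efficiency Rebate: income exceeds $229,800 by $6,200, which is 7 full-or-partial $1,000 increments; reduction = 7 × $22 = $154, leaving $46.
Total: $1,850 + $450 + $46 = $2,346.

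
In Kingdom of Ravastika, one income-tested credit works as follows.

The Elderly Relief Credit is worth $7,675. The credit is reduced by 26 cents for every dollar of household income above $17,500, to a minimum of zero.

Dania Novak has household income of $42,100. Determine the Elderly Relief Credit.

$1,279

Elderly Relief Credit: 26% of the $24,600 excess over $17,500 is $6,396; credit = $7,675 − $6,396 = $1,279.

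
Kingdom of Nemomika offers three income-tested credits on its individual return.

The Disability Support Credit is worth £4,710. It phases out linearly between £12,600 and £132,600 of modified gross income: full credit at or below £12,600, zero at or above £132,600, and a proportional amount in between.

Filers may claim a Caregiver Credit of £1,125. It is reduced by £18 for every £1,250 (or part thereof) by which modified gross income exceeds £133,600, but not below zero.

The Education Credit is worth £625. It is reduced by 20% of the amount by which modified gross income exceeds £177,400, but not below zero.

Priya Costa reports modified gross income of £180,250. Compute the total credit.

Disability Support Credit: £180,250 is at or above £132,600, so the credit is £0.
Caregiver Credit: income exceeds £133,600 by £46,650, which is 38 full-or-partial £1,250 increments; reduction = 38 × £18 = £684, leaving £441.
Education Credit: 20% of the £2,850 excess over £177,400 is £570; credit = £625 − £570 = £55.
Total: £0 + £441 + £55 = £496.

£496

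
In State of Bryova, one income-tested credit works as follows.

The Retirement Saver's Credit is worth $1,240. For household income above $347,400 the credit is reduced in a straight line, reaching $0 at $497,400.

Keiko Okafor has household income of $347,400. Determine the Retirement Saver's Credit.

$1,240

Retirement Saver's Credit: $347,400 is at or below the $347,400 threshold, so the full $1,240 applies.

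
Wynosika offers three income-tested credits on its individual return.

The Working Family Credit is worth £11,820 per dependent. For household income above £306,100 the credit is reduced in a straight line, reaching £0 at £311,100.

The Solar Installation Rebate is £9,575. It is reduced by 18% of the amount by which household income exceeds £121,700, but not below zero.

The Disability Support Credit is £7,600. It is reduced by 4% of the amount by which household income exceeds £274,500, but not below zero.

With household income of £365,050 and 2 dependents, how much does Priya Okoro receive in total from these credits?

£3,978

Working Family Credit: base = 2 × £11,820 = £23,640. £365,050 is at or above £311,100, so the credit is £0.
Solar Installation Rebate: 18% of the £243,350 excess over £121,700 is £43,803 ≥ base, so the credit is £0.
Disability Support Credit: 4% of the £90,550 excess over £274,500 is £3,622; credit = £7,600 − £3,622 = £3,978.
Total: £0 + £0 + £3,978 = £3,978.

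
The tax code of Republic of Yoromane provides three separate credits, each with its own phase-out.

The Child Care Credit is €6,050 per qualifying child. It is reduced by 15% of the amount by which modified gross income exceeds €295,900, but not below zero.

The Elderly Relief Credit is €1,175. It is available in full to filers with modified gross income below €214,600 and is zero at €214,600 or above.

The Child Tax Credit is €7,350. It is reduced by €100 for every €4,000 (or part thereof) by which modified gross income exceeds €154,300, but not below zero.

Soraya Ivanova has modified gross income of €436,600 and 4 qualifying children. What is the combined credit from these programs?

€3,345

Child Care Credit: base = 4 × €6,050 = €24,200. 15% of the €140,700 excess over €295,900 is €21,105; credit = €24,200 − €21,105 = €3,095.
Elderly Relief Credit: €436,600 meets or exceeds the €214,600 cutoff, so the credit is €0.
Child Tax Credit: income exceeds €154,300 by €282,300, which is 71 full-or-partial €4,000 increments; reduction = 71 × €100 = €7,100, leaving €250.
Total: €3,095 + €0 + €250 = €3,345.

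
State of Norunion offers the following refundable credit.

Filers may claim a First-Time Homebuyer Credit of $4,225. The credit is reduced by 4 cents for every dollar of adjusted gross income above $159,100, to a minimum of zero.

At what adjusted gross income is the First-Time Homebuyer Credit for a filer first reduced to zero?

$264,725

The credit falls by 4% of each dollar above $159,100, so it reaches zero when the excess is $4,225 / 4% = $105,625: income = $159,100 + $105,625 = $264,725.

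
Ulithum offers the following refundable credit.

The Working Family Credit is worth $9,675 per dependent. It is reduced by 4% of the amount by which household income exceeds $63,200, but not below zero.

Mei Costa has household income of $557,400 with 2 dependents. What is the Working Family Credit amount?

Working Family Credit: base = 2 × $9,675 = $19,350. 4% of the $494,200 excess over $63,200 is $19,768 ≥ base, so the credit is $0.

$0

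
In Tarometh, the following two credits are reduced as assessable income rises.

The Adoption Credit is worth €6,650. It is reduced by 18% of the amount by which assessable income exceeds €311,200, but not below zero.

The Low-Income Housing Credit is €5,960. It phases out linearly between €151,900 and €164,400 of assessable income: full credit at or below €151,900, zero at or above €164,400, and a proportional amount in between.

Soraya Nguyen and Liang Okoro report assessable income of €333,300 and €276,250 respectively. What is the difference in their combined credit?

Soraya (€333,300): Adoption Credit: 18% of the €22,100 excess over €311,200 is €3,978; credit = €6,650 − €3,978 = €2,672. Low-Income Housing Credit: €333,300 is at or above €164,400, so the credit is €0. total €2,672 + €0 = €2,672
Liang (€276,250): Adoption Credit: €276,250 is at or below the €311,200 threshold, so the full €6,650 applies. Low-Income Housing Credit: €276,250 is at or above €164,400, so the credit is €0. total €6,650 + €0 = €6,650
Difference: |€2,672 − €6,650| = €3,978.

€3,978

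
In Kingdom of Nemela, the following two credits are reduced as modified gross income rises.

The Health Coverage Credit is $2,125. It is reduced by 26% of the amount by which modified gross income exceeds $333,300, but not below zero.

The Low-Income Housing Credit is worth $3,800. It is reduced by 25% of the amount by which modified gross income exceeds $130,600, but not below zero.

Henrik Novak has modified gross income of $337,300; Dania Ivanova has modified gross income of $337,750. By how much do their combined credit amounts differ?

Henrik ($337,300): Health Coverage Credit: 26% of the $4,000 excess over $333,300 is $1,040; credit = $2,125 − $1,040 = $1,085. Low-Income Housing Credit: 25% of the $206,700 excess over $130,600 is $51,675 ≥ base, so the credit is $0. total $1,085 + $0 = $1,085
Dania ($337,750): Health Coverage Credit: 26% of the $4,450 excess over $333,300 is $1,157; credit = $2,125 − $1,157 = $968. Low-Income Housing Credit: 25% of the $207,150 excess over $130,600 is $51,787.50 ≥ base, so the credit is $0. total $968 + $0 = $968
Difference: |$1,085 − $968| = $117.

$117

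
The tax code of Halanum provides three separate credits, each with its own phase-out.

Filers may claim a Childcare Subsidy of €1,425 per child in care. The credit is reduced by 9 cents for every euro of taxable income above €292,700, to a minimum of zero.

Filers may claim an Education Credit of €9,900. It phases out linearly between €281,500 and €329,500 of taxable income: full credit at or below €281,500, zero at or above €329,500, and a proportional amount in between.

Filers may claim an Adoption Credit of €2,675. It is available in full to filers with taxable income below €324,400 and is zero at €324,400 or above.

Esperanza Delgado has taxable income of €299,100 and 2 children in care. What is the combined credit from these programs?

Childcare Subsidy: base = 2 × €1,425 = €2,850. 9% of the €6,400 excess over €292,700 is €576; credit = €2,850 − €576 = €2,274.
Education Credit: €299,100 is €17,600 into a €48,000 phase-out range, leaving 30,400/48,000 of the credit: €9,900 × 30,400/48,000 = €6,270.
Adoption Credit: €299,100 is below the €324,400 cutoff, so the full €2,675 applies.
Total: €2,274 + €6,270 + €2,675 = €11,219.

€11,219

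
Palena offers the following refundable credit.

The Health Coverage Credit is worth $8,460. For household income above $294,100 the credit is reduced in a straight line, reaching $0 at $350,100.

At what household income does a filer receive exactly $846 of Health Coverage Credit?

$846 is 846/8,460 of the full $8,460, so 7,614/8,460 of the $56,000 range has been used: income = $294,100 + $56,000 × 7,614/8,460 = $344,500.

$344,500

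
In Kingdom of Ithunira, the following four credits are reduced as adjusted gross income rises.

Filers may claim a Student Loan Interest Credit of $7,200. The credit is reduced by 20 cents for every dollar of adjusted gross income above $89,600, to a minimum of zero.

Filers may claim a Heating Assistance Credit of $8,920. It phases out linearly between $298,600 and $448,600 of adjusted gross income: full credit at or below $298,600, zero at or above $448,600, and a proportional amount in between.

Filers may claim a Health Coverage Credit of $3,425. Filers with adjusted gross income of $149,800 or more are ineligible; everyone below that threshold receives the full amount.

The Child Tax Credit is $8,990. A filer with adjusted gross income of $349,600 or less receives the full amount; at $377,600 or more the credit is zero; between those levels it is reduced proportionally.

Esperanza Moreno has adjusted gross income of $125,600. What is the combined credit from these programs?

$21,335

Student Loan Interest Credit: 20% of the $36,000 excess over $89,600 is $7,200 ≥ base, so the credit is $0.
Heating Assistance Credit: $125,600 is at or below the $298,600 threshold, so the full $8,920 applies.
Health Coverage Credit: $125,600 is below the $149,800 cutoff, so the full $3,425 applies.
Child Tax Credit: $125,600 is at or below the $349,600 threshold, so the full $8,990 applies.
Total: $0 + $8,920 + $3,425 + $8,990 = $21,335.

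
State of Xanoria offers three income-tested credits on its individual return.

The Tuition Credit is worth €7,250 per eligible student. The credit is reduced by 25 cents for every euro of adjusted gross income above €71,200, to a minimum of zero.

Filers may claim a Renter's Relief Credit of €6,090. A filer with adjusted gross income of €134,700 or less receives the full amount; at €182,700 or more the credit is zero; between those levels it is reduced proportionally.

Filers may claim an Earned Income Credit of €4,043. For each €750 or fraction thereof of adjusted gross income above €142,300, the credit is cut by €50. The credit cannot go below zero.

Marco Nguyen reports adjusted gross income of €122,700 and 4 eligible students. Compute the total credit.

Tuition Credit: base = 4 × €7,250 = €29,000. 25% of the €51,500 excess over €71,200 is €12,875; credit = €29,000 − €12,875 = €16,125.
Renter's Relief Credit: €122,700 is at or below the €134,700 threshold, so the full €6,090 applies.
Earned Income Credit: €122,700 is at or below the €142,300 threshold, so the full €4,043 applies.
Total: €16,125 + €6,090 + €4,043 = €26,258.

€26,258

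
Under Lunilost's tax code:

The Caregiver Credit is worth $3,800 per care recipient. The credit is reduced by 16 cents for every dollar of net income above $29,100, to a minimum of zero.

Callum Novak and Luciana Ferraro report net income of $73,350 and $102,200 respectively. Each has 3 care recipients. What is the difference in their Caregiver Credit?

$4,320

Callum ($73,350): Caregiver Credit: base = 3 × $3,800 = $11,400. 16% of the $44,250 excess over $29,100 is $7,080; credit = $11,400 − $7,080 = $4,320.
Luciana ($102,200): Caregiver Credit: base = 3 × $3,800 = $11,400. 16% of the $73,100 excess over $29,100 is $11,696 ≥ base, so the credit is $0.
Difference: |$4,320 − $0| = $4,320.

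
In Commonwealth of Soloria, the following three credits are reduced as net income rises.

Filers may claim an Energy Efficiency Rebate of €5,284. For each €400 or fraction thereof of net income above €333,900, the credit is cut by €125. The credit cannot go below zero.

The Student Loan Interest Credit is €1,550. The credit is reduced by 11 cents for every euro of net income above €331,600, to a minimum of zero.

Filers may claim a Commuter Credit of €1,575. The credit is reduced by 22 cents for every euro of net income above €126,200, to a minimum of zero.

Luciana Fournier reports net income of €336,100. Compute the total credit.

€5,589

Energy Efficiency Rebate: income exceeds €333,900 by €2,200, which is 6 full-or-partial €400 increments; reduction = 6 × €125 = €750, leaving €4,534.
Student Loan Interest Credit: 11% of the €4,500 excess over €331,600 is €495; credit = €1,550 − €495 = €1,055.
Commuter Credit: 22% of the €209,900 excess over €126,200 is €46,178 ≥ base, so the credit is €0.
Total: €4,534 + €1,055 + €0 = €5,589.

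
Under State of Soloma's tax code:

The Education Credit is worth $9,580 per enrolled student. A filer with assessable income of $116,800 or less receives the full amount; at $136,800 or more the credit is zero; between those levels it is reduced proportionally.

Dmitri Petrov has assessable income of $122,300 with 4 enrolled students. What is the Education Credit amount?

$27,782

Education Credit: base = 4 × $9,580 = $38,320. $122,300 is $5,500 into a $20,000 phase-out range, leaving 14,500/20,000 of the credit: $38,320 × 14,500/20,000 = $27,782.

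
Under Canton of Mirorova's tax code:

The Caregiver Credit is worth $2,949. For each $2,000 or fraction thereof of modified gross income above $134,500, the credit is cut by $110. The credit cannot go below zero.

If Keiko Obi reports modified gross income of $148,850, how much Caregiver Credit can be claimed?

$2,069

Caregiver Credit: income exceeds $134,500 by $14,350, which is 8 full-or-partial $2,000 increments; reduction = 8 × $110 = $880, leaving $2,069.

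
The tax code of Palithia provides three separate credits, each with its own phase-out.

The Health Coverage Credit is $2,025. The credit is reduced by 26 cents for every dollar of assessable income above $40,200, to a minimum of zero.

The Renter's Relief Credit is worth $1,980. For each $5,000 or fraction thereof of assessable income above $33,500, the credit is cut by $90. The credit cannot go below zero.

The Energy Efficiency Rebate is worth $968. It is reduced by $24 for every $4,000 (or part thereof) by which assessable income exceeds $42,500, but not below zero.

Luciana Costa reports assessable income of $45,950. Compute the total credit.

Health Coverage Credit: 26% of the $5,750 excess over $40,200 is $1,495; credit = $2,025 − $1,495 = $530.
Renter's Relief Credit: income exceeds $33,500 by $12,450, which is 3 full-or-partial $5,000 increments; reduction = 3 × $90 = $270, leaving $1,710.
Energy Efficiency Rebate: income exceeds $42,500 by $3,450, which is 1 full-or-partial $4,000 increment; reduction = 1 × $24 = $24, leaving $944.
Total: $530 + $1,710 + $944 = $3,184.

$3,184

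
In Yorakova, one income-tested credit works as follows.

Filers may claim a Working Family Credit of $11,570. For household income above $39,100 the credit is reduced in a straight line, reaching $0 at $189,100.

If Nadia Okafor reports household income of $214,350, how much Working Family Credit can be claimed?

$0

Working Family Credit: $214,350 is at or above $189,100, so the credit is $0.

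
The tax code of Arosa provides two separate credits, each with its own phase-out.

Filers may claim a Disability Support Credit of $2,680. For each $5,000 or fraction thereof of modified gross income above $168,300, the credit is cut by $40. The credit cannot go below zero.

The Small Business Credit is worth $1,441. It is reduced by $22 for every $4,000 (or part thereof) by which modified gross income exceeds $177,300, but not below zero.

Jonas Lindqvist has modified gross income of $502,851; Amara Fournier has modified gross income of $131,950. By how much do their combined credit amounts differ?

$4,121

Jonas ($502,851): Disability Support Credit: income exceeds $168,300 by $334,551 → 67 increments × $40 = $2,680 ≥ base, so the credit is $0. Small Business Credit: income exceeds $177,300 by $325,551 → 82 increments × $22 = $1,804 ≥ base, so the credit is $0. total $0 + $0 = $0
Amara ($131,950): Disability Support Credit: $131,950 is at or below the $168,300 threshold, so the full $2,680 applies. Small Business Credit: $131,950 is at or below the $177,300 threshold, so the full $1,441 applies. total $2,680 + $1,441 = $4,121
Difference: |$0 − $4,121| = $4,121.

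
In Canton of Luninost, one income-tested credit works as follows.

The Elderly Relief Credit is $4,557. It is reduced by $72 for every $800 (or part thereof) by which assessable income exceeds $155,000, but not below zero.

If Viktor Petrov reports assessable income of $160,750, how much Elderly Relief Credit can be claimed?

$3,981

Elderly Relief Credit: income exceeds $155,000 by $5,750, which is 8 full-or-partial $800 increments; reduction = 8 × $72 = $576, leaving $3,981.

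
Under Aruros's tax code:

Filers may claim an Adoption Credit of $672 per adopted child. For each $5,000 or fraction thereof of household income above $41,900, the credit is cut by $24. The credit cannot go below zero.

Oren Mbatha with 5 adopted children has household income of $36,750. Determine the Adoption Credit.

Adoption Credit: base = 5 × $672 = $3,360. $36,750 is at or below the $41,900 threshold, so the full $3,360 applies.

$3,360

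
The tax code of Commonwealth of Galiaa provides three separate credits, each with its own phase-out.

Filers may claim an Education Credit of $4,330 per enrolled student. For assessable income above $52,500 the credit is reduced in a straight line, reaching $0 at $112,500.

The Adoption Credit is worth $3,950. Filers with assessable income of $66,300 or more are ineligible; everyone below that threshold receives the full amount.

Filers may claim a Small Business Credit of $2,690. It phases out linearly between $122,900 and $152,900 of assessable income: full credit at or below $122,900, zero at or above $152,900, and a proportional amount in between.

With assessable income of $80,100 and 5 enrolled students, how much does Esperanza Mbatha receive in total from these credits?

$14,381

Education Credit: base = 5 × $4,330 = $21,650. $80,100 is $27,600 into a $60,000 phase-out range, leaving 32,400/60,000 of the credit: $21,650 × 32,400/60,000 = $11,691.
Adoption Credit: $80,100 meets or exceeds the $66,300 cutoff, so the credit is $0.
Small Business Credit: $80,100 is at or below the $122,900 threshold, so the full $2,690 applies.
Total: $11,691 + $0 + $2,690 = $14,381.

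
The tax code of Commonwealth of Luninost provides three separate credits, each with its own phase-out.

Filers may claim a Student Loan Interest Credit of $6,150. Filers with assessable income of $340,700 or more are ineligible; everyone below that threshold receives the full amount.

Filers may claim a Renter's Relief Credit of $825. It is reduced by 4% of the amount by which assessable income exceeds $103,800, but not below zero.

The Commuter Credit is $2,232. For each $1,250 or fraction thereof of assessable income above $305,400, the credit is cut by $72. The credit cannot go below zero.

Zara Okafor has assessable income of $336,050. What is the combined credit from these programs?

$6,582

Student Loan Interest Credit: $336,050 is below the $340,700 cutoff, so the full $6,150 applies.
Renter's Relief Credit: 4% of the $232,250 excess over $103,800 is $9,290 ≥ base, so the credit is $0.
Commuter Credit: income exceeds $305,400 by $30,650, which is 25 full-or-partial $1,250 increments; reduction = 25 × $72 = $1,800, leaving $432.
Total: $6,150 + $0 + $432 = $6,582.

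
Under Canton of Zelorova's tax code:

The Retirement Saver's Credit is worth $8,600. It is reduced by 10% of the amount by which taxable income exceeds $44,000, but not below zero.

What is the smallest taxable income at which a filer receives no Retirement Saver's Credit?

The credit falls by 10% of each dollar above $44,000, so it reaches zero when the excess is $8,600 / 10% = $86,000: income = $44,000 + $86,000 = $130,000.

$130,000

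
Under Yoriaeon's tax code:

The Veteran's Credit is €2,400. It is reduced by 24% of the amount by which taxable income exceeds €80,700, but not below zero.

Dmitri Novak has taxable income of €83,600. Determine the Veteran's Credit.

€1,704

Veteran's Credit: 24% of the €2,900 excess over €80,700 is €696; credit = €2,400 − €696 = €1,704.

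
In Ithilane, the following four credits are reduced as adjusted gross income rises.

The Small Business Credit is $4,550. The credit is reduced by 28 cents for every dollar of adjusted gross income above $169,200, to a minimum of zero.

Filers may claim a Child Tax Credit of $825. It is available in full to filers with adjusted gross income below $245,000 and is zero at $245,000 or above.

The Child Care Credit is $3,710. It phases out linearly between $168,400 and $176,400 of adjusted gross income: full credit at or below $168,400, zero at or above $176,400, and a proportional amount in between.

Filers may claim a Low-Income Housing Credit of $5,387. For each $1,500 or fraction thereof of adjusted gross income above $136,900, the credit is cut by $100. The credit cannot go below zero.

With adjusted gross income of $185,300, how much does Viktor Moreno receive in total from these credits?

$2,954

Small Business Credit: 28% of the $16,100 excess over $169,200 is $4,508; credit = $4,550 − $4,508 = $42.
Child Tax Credit: $185,300 is below the $245,000 cutoff, so the full $825 applies.
Child Care Credit: $185,300 is at or above $176,400, so the credit is $0.
Low-Income Housing Credit: income exceeds $136,900 by $48,400, which is 33 full-or-partial $1,500 increments; reduction = 33 × $100 = $3,300, leaving $2,087.
Total: $42 + $825 + $0 + $2,087 = $2,954.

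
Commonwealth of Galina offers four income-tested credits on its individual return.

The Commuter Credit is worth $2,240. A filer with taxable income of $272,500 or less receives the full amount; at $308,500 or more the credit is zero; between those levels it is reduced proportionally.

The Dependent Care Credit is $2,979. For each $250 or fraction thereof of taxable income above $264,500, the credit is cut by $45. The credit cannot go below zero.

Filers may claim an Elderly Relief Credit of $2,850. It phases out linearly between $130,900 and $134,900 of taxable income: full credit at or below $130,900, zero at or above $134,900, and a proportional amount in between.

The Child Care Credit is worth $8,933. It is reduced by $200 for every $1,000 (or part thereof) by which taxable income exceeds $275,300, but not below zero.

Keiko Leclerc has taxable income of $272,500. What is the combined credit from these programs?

Commuter Credit: $272,500 is at or below the $272,500 threshold, so the full $2,240 applies.
Dependent Care Credit: income exceeds $264,500 by $8,000, which is 32 full-or-partial $250 increments; reduction = 32 × $45 = $1,440, leaving $1,539.
Elderly Relief Credit: $272,500 is at or above $134,900, so the credit is $0.
Child Care Credit: $272,500 is at or below the $275,300 threshold, so the full $8,933 applies.
Total: $2,240 + $1,539 + $0 + $8,933 = $12,712.

$12,712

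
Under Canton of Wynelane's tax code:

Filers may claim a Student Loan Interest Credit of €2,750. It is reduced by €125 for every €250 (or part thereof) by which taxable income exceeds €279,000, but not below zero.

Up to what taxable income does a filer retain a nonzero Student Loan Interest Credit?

After 21 increments the reduction is 21 × €125 = €2,625, leaving €125; one more increment wipes it out. Increment 21 ends at excess 21 × €250 = €5,250, so the highest qualifying income is €279,000 + €5,250 = €284,250.

€284,250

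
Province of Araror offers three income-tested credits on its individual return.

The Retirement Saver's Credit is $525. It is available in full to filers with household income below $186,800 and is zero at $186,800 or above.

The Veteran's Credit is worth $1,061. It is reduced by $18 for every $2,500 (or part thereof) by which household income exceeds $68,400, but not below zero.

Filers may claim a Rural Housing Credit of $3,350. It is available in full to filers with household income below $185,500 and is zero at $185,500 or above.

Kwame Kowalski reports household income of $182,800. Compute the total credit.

Retirement Saver's Credit: $182,800 is below the $186,800 cutoff, so the full $525 applies.
Veteran's Credit: income exceeds $68,400 by $114,400, which is 46 full-or-partial $2,500 increments; reduction = 46 × $18 = $828, leaving $233.
Rural Housing Credit: $182,800 is below the $185,500 cutoff, so the full $3,350 applies.
Total: $525 + $233 + $3,350 = $4,108.

$4,108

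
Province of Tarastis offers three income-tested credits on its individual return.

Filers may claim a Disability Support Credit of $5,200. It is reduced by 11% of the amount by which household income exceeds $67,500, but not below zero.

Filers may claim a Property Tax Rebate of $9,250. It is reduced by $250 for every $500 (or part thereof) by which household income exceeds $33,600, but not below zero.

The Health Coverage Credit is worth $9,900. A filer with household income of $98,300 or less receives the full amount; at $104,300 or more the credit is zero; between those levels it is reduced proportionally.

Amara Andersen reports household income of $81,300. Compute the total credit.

Disability Support Credit: 11% of the $13,800 excess over $67,500 is $1,518; credit = $5,200 − $1,518 = $3,682.
Property Tax Rebate: income exceeds $33,600 by $47,700 → 96 increments × $250 = $24,000 ≥ base, so the credit is $0.
Health Coverage Credit: $81,300 is at or below the $98,300 threshold, so the full $9,900 applies.
Total: $3,682 + $0 + $9,900 = $13,582.

$13,582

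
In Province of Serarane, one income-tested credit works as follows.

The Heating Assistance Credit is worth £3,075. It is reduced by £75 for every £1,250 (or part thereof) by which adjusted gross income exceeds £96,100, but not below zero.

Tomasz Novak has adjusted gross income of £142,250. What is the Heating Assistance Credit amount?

£300

Heating Assistance Credit: income exceeds £96,100 by £46,150, which is 37 full-or-partial £1,250 increments; reduction = 37 × £75 = £2,775, leaving £300.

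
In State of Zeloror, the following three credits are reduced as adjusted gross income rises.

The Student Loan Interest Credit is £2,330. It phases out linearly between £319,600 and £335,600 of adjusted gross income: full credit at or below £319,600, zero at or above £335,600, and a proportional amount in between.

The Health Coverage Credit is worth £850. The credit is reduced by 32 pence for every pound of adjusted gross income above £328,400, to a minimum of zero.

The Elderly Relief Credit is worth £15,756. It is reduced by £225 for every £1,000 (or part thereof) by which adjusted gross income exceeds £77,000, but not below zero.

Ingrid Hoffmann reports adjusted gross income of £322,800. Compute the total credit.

Student Loan Interest Credit: £322,800 is £3,200 into a £16,000 phase-out range, leaving 12,800/16,000 of the credit: £2,330 × 12,800/16,000 = £1,864.
Health Coverage Credit: £322,800 is at or below the £328,400 threshold, so the full £850 applies.
Elderly Relief Credit: income exceeds £77,000 by £245,800 → 246 increments × £225 = £55,350 ≥ base, so the credit is £0.
Total: £1,864 + £850 + £0 = £2,714.

£2,714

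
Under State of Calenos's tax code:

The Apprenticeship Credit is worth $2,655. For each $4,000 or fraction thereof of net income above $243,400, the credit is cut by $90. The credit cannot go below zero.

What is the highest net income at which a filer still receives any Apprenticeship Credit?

$359,400

After 29 increments the reduction is 29 × $90 = $2,610, leaving $45; one more increment wipes it out. Increment 29 ends at excess 29 × $4,000 = $116,000, so the highest qualifying income is $243,400 + $116,000 = $359,400.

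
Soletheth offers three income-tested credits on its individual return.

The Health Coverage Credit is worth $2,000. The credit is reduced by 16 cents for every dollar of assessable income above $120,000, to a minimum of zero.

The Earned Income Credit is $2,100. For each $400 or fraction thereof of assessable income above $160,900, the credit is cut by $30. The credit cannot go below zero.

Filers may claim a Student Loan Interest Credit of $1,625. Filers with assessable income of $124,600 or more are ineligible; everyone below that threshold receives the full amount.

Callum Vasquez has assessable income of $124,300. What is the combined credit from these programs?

Health Coverage Credit: 16% of the $4,300 excess over $120,000 is $688; credit = $2,000 − $688 = $1,312.
Earned Income Credit: $124,300 is at or below the $160,900 threshold, so the full $2,100 applies.
Student Loan Interest Credit: $124,300 is below the $124,600 cutoff, so the full $1,625 applies.
Total: $1,312 + $2,100 + $1,625 = $5,037.

$5,037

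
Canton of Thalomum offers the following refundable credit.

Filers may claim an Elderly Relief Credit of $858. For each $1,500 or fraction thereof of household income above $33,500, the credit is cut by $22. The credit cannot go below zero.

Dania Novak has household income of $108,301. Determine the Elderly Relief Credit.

Elderly Relief Credit: income exceeds $33,500 by $74,801 → 50 increments × $22 = $1,100 ≥ base, so the credit is $0.

$0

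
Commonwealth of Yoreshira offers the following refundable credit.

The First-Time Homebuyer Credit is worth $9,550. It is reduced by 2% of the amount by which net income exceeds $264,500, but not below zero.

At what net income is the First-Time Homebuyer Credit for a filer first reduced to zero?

$742,000

The credit falls by 2% of each dollar above $264,500, so it reaches zero when the excess is $9,550 / 2% = $477,500: income = $264,500 + $477,500 = $742,000.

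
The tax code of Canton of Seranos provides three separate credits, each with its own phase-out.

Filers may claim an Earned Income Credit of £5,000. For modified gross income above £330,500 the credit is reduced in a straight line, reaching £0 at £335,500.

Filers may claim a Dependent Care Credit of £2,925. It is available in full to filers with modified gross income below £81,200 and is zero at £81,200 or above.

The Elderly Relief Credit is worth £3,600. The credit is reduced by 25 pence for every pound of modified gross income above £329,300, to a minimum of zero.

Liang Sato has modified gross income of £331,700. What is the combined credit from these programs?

Earned Income Credit: £331,700 is £1,200 into a £5,000 phase-out range, leaving 3,800/5,000 of the credit: £5,000 × 3,800/5,000 = £3,800.
Dependent Care Credit: £331,700 meets or exceeds the £81,200 cutoff, so the credit is £0.
Elderly Relief Credit: 25% of the £2,400 excess over £329,300 is £600; credit = £3,600 − £600 = £3,000.
Total: £3,800 + £0 + £3,000 = £6,800.

£6,800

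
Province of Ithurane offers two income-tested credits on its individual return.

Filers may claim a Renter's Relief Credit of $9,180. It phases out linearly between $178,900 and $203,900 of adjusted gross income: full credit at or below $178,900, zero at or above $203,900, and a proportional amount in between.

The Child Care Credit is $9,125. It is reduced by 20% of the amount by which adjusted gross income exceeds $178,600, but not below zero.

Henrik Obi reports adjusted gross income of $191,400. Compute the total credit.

$11,155

Renter's Relief Credit: $191,400 is $12,500 into a $25,000 phase-out range, leaving 12,500/25,000 of the credit: $9,180 × 12,500/25,000 = $4,590.
Child Care Credit: 20% of the $12,800 excess over $178,600 is $2,560; credit = $9,125 − $2,560 = $6,565.
Total: $4,590 + $6,565 = $11,155.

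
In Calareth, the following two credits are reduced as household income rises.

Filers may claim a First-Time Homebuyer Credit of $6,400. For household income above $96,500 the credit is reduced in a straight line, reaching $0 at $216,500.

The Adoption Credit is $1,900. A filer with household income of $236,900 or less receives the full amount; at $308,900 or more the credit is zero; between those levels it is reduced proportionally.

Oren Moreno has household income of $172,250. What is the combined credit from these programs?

$4,260

First-Time Homebuyer Credit: $172,250 is $75,750 into a $120,000 phase-out range, leaving 44,250/120,000 of the credit: $6,400 × 44,250/120,000 = $2,360.
Adoption Credit: $172,250 is at or below the $236,900 threshold, so the full $1,900 applies.
Total: $2,360 + $1,900 = $4,260.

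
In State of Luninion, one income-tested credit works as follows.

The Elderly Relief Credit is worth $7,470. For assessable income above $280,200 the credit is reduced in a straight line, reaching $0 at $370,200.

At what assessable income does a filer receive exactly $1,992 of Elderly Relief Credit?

$346,200

$1,992 is 1,992/7,470 of the full $7,470, so 5,478/7,470 of the $90,000 range has been used: income = $280,200 + $90,000 × 5,478/7,470 = $346,200.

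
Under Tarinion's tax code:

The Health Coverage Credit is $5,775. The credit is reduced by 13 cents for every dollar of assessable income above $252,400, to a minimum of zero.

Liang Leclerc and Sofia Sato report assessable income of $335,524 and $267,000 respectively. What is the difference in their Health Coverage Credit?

$3,877

Liang ($335,524): Health Coverage Credit: 13% of the $83,124 excess over $252,400 is $10,806.12 ≥ base, so the credit is $0.
Sofia ($267,000): Health Coverage Credit: 13% of the $14,600 excess over $252,400 is $1,898; credit = $5,775 − $1,898 = $3,877.
Difference: |$0 − $3,877| = $3,877.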